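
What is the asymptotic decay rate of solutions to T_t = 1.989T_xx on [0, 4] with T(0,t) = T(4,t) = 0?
Eigenvalues: λₙ = 1.989n²π²/4².
First three modes:
  n=1: λ₁ = 1.989π²/4² ≈ 1.227
  n=2: λ₂ = 7.956π²/4² ≈ 4.908 (4× faster decay)
  n=3: λ₃ = 17.901π²/4² ≈ 11.042 (9× faster decay)
As t → ∞, higher modes decay exponentially faster. The n=1 mode dominates: T ~ c₁ sin(πx/4) e^{-λ₁t}.
Decay rate: λ₁ = 1.989π²/4² ≈ 1.227.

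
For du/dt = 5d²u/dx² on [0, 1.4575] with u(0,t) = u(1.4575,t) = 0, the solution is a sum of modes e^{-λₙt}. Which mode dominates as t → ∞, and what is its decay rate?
Eigenvalues: λₙ = 5n²π²/1.4575².
First three modes:
  n=1: λ₁ = 5π²/1.4575² ≈ 23.23
  n=2: λ₂ = 20π²/1.4575² ≈ 92.921 (4× faster decay)
  n=3: λ₃ = 45π²/1.4575² ≈ 209.072 (9× faster decay)
As t → ∞, higher modes decay exponentially faster. The n=1 mode dominates: u ~ c₁ sin(πx/1.4575) e^{-λ₁t}.
Decay rate: λ₁ = 5π²/1.4575² ≈ 23.23.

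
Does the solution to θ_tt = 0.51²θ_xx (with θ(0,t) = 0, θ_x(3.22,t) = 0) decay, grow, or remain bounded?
θ oscillates (no decay). Energy is conserved; the solution oscillates indefinitely as standing waves.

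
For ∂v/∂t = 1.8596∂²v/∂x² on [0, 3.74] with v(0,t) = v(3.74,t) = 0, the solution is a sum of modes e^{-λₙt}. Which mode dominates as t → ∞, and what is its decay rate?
Eigenvalues: λₙ = 1.8596n²π²/3.74².
First three modes:
  n=1: λ₁ = 1.8596π²/3.74² ≈ 1.312
  n=2: λ₂ = 7.4384π²/3.74² ≈ 5.249 (4× faster decay)
  n=3: λ₃ = 16.7364π²/3.74² ≈ 11.809 (9× faster decay)
As t → ∞, higher modes decay exponentially faster. The n=1 mode dominates: v ~ c₁ sin(πx/3.74) e^{-λ₁t}.
Decay rate: λ₁ = 1.8596π²/3.74² ≈ 1.312.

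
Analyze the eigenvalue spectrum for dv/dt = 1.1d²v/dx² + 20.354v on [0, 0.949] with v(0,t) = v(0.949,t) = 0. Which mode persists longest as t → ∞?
Eigenvalues: λₙ = 1.1n²π²/0.949² - 20.354.
First three modes:
  n=1: λ₁ = 1.1π²/0.949² - 20.354 ≈ -8.299
  n=2: λ₂ = 4.4π²/0.949² - 20.354 ≈ 27.865
  n=3: λ₃ = 9.9π²/0.949² - 20.354 ≈ 88.139
Since 1.1π²/0.949² ≈ 12.055 < 20.354, λ₁ < 0.
The n=1 mode grows fastest (−λₙ is largest for n=1) → dominates.
Asymptotic: v ~ c₁ sin(πx/0.949) e^{8.299t} (exponential growth at rate −λ₁ ≈ 8.299).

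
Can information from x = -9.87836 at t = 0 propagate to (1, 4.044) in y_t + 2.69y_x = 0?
Yes. The characteristic through (1, 4.044) passes through x = -9.87836.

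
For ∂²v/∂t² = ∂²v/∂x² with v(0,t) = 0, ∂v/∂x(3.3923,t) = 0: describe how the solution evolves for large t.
v oscillates (no decay). Energy is conserved; the solution oscillates indefinitely as standing waves.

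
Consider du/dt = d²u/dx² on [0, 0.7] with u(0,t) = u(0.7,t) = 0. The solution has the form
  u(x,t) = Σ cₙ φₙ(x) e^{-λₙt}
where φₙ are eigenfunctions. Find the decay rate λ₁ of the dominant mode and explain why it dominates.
Eigenvalues: λₙ = n²π²/0.7².
First three modes:
  n=1: λ₁ = π²/0.7² ≈ 20.142
  n=2: λ₂ = 4π²/0.7² ≈ 80.568 (4× faster decay)
  n=3: λ₃ = 9π²/0.7² ≈ 181.278 (9× faster decay)
As t → ∞, higher modes decay exponentially faster. The n=1 mode dominates: u ~ c₁ sin(πx/0.7) e^{-λ₁t}.
Decay rate: λ₁ = π²/0.7² ≈ 20.142.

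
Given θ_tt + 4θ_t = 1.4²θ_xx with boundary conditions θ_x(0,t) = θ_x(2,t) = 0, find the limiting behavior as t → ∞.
θ → constant (steady state). Damping (γ=4) dissipates the nonconstant modes; with Neumann BCs the spatial average obeys M''+γM'=0 and tends to a finite limit.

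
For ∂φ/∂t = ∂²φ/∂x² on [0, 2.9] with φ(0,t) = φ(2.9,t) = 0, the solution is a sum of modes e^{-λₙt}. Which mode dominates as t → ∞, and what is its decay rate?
Eigenvalues: λₙ = n²π²/2.9².
First three modes:
  n=1: λ₁ = π²/2.9² ≈ 1.174
  n=2: λ₂ = 4π²/2.9² ≈ 4.694 (4× faster decay)
  n=3: λ₃ = 9π²/2.9² ≈ 10.562 (9× faster decay)
As t → ∞, higher modes decay exponentially faster. The n=1 mode dominates: φ ~ c₁ sin(πx/2.9) e^{-λ₁t}.
Decay rate: λ₁ = π²/2.9² ≈ 1.174.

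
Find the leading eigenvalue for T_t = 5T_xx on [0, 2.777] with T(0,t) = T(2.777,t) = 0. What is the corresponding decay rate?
Eigenvalues: λₙ = 5n²π²/2.777².
First three modes:
  n=1: λ₁ = 5π²/2.777² ≈ 6.399
  n=2: λ₂ = 20π²/2.777² ≈ 25.596 (4× faster decay)
  n=3: λ₃ = 45π²/2.777² ≈ 57.592 (9× faster decay)
As t → ∞, higher modes decay exponentially faster. The n=1 mode dominates: T ~ c₁ sin(πx/2.777) e^{-λ₁t}.
Decay rate: λ₁ = 5π²/2.777² ≈ 6.399.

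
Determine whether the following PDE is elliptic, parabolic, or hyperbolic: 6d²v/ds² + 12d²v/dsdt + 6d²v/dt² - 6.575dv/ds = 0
Coefficients: A = 6, B = 12, C = 6. B² - 4AC = 0, which is zero, so the equation is parabolic.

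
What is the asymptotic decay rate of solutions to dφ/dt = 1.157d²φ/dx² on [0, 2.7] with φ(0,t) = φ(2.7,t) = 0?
Eigenvalues: λₙ = 1.157n²π²/2.7².
First three modes:
  n=1: λ₁ = 1.157π²/2.7² ≈ 1.566
  n=2: λ₂ = 4.628π²/2.7² ≈ 6.266 (4× faster decay)
  n=3: λ₃ = 10.413π²/2.7² ≈ 14.098 (9× faster decay)
As t → ∞, higher modes decay exponentially faster. The n=1 mode dominates: φ ~ c₁ sin(πx/2.7) e^{-λ₁t}.
Decay rate: λ₁ = 1.157π²/2.7² ≈ 1.566.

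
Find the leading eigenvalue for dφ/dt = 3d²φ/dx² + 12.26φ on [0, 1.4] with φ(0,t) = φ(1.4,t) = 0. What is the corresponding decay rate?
Eigenvalues: λₙ = 3n²π²/1.4² - 12.26.
First three modes:
  n=1: λ₁ = 3π²/1.4² - 12.26 ≈ 2.847
  n=2: λ₂ = 12π²/1.4² - 12.26 ≈ 48.166
  n=3: λ₃ = 27π²/1.4² - 12.26 ≈ 123.699
Since 3π²/1.4² ≈ 15.107 > 12.26, all λₙ > 0.
The n=1 mode decays slowest → dominates as t → ∞.
Asymptotic: φ ~ c₁ sin(πx/1.4) e^{-λ₁t} with decay rate λ₁ ≈ 2.847.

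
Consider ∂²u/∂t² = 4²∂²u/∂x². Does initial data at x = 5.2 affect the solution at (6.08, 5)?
Yes. The domain of dependence is [-13.92, 26.08], and 5.2 ∈ [-13.92, 26.08].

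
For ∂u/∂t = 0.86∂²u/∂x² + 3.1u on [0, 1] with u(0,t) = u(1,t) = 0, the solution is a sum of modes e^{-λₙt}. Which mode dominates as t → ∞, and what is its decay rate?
Eigenvalues: λₙ = 0.86n²π²/1² - 3.1.
First three modes:
  n=1: λ₁ = 0.86π² - 3.1 ≈ 5.388
  n=2: λ₂ = 3.44π² - 3.1 ≈ 30.851
  n=3: λ₃ = 7.74π² - 3.1 ≈ 73.291
Since 0.86π² ≈ 8.488 > 3.1, all λₙ > 0.
The n=1 mode decays slowest → dominates as t → ∞.
Asymptotic: u ~ c₁ sin(πx/1) e^{-λ₁t} with decay rate λ₁ ≈ 5.388.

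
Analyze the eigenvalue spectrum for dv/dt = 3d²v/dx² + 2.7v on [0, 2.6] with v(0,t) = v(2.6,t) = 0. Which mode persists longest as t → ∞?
Eigenvalues: λₙ = 3n²π²/2.6² - 2.7.
First three modes:
  n=1: λ₁ = 3π²/2.6² - 2.7 ≈ 1.68
  n=2: λ₂ = 12π²/2.6² - 2.7 ≈ 14.82
  n=3: λ₃ = 27π²/2.6² - 2.7 ≈ 36.72
Since 3π²/2.6² ≈ 4.38 > 2.7, all λₙ > 0.
The n=1 mode decays slowest → dominates as t → ∞.
Asymptotic: v ~ c₁ sin(πx/2.6) e^{-λ₁t} with decay rate λ₁ ≈ 1.68.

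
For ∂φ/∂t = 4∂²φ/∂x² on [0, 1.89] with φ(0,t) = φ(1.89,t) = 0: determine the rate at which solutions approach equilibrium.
Eigenvalues: λₙ = 4n²π²/1.89².
First three modes:
  n=1: λ₁ = 4π²/1.89² ≈ 11.052
  n=2: λ₂ = 16π²/1.89² ≈ 44.208 (4× faster decay)
  n=3: λ₃ = 36π²/1.89² ≈ 99.467 (9× faster decay)
As t → ∞, higher modes decay exponentially faster. The n=1 mode dominates: φ ~ c₁ sin(πx/1.89) e^{-λ₁t}.
Decay rate: λ₁ = 4π²/1.89² ≈ 11.052.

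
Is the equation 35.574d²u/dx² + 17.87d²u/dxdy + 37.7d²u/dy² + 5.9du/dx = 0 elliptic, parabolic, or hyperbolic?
Computing B² - 4AC with A = 35.574, B = 17.87, C = 37.7: discriminant = -5045.2223 (negative). Answer: elliptic.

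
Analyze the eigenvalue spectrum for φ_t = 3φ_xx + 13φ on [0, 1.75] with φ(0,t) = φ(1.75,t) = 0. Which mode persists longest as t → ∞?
Eigenvalues: λₙ = 3n²π²/1.75² - 13.
First three modes:
  n=1: λ₁ = 3π²/1.75² - 13 ≈ -3.332
  n=2: λ₂ = 12π²/1.75² - 13 ≈ 25.673
  n=3: λ₃ = 27π²/1.75² - 13 ≈ 74.014
Since 3π²/1.75² ≈ 9.668 < 13, λ₁ < 0.
The n=1 mode grows fastest (−λₙ is largest for n=1) → dominates.
Asymptotic: φ ~ c₁ sin(πx/1.75) e^{3.332t} (exponential growth at rate −λ₁ ≈ 3.332).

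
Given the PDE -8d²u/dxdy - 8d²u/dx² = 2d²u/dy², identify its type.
Rewriting in standard form: -8d²u/dx² - 8d²u/dxdy - 2d²u/dy² = 0. The second-order coefficients are A = -8, B = -8, C = -2. Since B² - 4AC = 0 = 0, this is a parabolic PDE.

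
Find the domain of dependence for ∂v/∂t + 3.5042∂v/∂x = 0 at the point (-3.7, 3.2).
A single point: x = -14.91344. The characteristic through (-3.7, 3.2) is x - 3.5042t = const, so x = -3.7 - 3.5042·3.2 = -14.91344.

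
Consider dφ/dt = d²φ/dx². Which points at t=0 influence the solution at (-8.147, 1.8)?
The entire real line. The heat equation has infinite propagation speed: any initial disturbance instantly affects all points (though exponentially small far away).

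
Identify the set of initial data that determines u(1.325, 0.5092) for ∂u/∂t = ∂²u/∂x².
The entire real line. The heat equation has infinite propagation speed: any initial disturbance instantly affects all points (though exponentially small far away).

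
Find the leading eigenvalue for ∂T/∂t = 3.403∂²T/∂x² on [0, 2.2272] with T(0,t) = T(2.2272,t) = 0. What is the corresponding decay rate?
Eigenvalues: λₙ = 3.403n²π²/2.2272².
First three modes:
  n=1: λ₁ = 3.403π²/2.2272² ≈ 6.771
  n=2: λ₂ = 13.612π²/2.2272² ≈ 27.083 (4× faster decay)
  n=3: λ₃ = 30.627π²/2.2272² ≈ 60.938 (9× faster decay)
As t → ∞, higher modes decay exponentially faster. The n=1 mode dominates: T ~ c₁ sin(πx/2.2272) e^{-λ₁t}.
Decay rate: λ₁ = 3.403π²/2.2272² ≈ 6.771.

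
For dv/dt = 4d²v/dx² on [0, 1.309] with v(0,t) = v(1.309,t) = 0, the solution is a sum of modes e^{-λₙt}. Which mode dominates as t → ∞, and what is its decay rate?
Eigenvalues: λₙ = 4n²π²/1.309².
First three modes:
  n=1: λ₁ = 4π²/1.309² ≈ 23.04
  n=2: λ₂ = 16π²/1.309² ≈ 92.16 (4× faster decay)
  n=3: λ₃ = 36π²/1.309² ≈ 207.359 (9× faster decay)
As t → ∞, higher modes decay exponentially faster. The n=1 mode dominates: v ~ c₁ sin(πx/1.309) e^{-λ₁t}.
Decay rate: λ₁ = 4π²/1.309² ≈ 23.04.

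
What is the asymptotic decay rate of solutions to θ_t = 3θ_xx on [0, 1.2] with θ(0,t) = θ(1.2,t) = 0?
Eigenvalues: λₙ = 3n²π²/1.2².
First three modes:
  n=1: λ₁ = 3π²/1.2² ≈ 20.562
  n=2: λ₂ = 12π²/1.2² ≈ 82.247 (4× faster decay)
  n=3: λ₃ = 27π²/1.2² ≈ 185.055 (9× faster decay)
As t → ∞, higher modes decay exponentially faster. The n=1 mode dominates: θ ~ c₁ sin(πx/1.2) e^{-λ₁t}.
Decay rate: λ₁ = 3π²/1.2² ≈ 20.562.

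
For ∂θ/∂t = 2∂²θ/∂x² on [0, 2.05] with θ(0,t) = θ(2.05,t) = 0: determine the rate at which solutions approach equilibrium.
Eigenvalues: λₙ = 2n²π²/2.05².
First three modes:
  n=1: λ₁ = 2π²/2.05² ≈ 4.697
  n=2: λ₂ = 8π²/2.05² ≈ 18.788 (4× faster decay)
  n=3: λ₃ = 18π²/2.05² ≈ 42.273 (9× faster decay)
As t → ∞, higher modes decay exponentially faster. The n=1 mode dominates: θ ~ c₁ sin(πx/2.05) e^{-λ₁t}.
Decay rate: λ₁ = 2π²/2.05² ≈ 4.697.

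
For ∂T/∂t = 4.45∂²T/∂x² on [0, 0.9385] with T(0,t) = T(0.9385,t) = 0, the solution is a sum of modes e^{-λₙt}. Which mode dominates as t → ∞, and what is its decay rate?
Eigenvalues: λₙ = 4.45n²π²/0.9385².
First three modes:
  n=1: λ₁ = 4.45π²/0.9385² ≈ 49.864
  n=2: λ₂ = 17.8π²/0.9385² ≈ 199.458 (4× faster decay)
  n=3: λ₃ = 40.05π²/0.9385² ≈ 448.78 (9× faster decay)
As t → ∞, higher modes decay exponentially faster. The n=1 mode dominates: T ~ c₁ sin(πx/0.9385) e^{-λ₁t}.
Decay rate: λ₁ = 4.45π²/0.9385² ≈ 49.864.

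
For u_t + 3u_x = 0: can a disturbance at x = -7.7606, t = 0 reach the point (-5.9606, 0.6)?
Yes. The characteristic through (-5.9606, 0.6) passes through x = -7.7606.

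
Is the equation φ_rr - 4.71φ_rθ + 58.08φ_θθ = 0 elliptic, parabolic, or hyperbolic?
Computing B² - 4AC with A = 1, B = -4.71, C = 58.08: discriminant = -210.1359 (negative). Answer: elliptic.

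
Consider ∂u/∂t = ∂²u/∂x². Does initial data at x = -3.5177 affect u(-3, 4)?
Yes, for any finite x. The heat equation has infinite propagation speed, so all initial data affects all points at any t > 0.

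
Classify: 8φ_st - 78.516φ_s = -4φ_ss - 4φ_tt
Rewriting in standard form: 4φ_ss + 8φ_st + 4φ_tt - 78.516φ_s = 0. Parabolic (discriminant = 0).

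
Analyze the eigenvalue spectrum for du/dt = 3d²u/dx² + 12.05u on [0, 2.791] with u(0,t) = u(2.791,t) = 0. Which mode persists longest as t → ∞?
Eigenvalues: λₙ = 3n²π²/2.791² - 12.05.
First three modes:
  n=1: λ₁ = 3π²/2.791² - 12.05 ≈ -8.249
  n=2: λ₂ = 12π²/2.791² - 12.05 ≈ 3.154
  n=3: λ₃ = 27π²/2.791² - 12.05 ≈ 22.159
Since 3π²/2.791² ≈ 3.801 < 12.05, λ₁ < 0.
The n=1 mode grows fastest (−λₙ is largest for n=1) → dominates.
Asymptotic: u ~ c₁ sin(πx/2.791) e^{8.249t} (exponential growth at rate −λ₁ ≈ 8.249).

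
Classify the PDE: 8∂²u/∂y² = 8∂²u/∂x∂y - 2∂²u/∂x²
Rewriting in standard form: 2∂²u/∂x² - 8∂²u/∂x∂y + 8∂²u/∂y² = 0. A = 2, B = -8, C = 8. Discriminant B² - 4AC = 0. Since 0 = 0, parabolic.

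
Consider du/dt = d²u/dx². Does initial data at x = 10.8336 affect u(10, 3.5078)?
Yes, for any finite x. The heat equation has infinite propagation speed, so all initial data affects all points at any t > 0.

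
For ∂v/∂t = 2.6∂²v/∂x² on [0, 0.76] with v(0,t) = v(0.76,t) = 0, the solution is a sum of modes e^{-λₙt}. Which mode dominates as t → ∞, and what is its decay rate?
Eigenvalues: λₙ = 2.6n²π²/0.76².
First three modes:
  n=1: λ₁ = 2.6π²/0.76² ≈ 44.427
  n=2: λ₂ = 10.4π²/0.76² ≈ 177.708 (4× faster decay)
  n=3: λ₃ = 23.4π²/0.76² ≈ 399.842 (9× faster decay)
As t → ∞, higher modes decay exponentially faster. The n=1 mode dominates: v ~ c₁ sin(πx/0.76) e^{-λ₁t}.
Decay rate: λ₁ = 2.6π²/0.76² ≈ 44.427.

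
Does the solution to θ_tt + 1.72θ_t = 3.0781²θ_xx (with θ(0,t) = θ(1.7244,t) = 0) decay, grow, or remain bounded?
θ → 0. Damping (γ=1.72) dissipates energy; oscillations decay exponentially.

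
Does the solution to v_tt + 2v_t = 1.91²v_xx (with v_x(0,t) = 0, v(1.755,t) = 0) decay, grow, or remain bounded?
v → 0. Damping (γ=2) dissipates energy; oscillations decay exponentially.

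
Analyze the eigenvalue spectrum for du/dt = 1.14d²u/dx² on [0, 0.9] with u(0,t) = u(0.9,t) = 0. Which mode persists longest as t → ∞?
Eigenvalues: λₙ = 1.14n²π²/0.9².
First three modes:
  n=1: λ₁ = 1.14π²/0.9² ≈ 13.891
  n=2: λ₂ = 4.56π²/0.9² ≈ 55.562 (4× faster decay)
  n=3: λ₃ = 10.26π²/0.9² ≈ 125.015 (9× faster decay)
As t → ∞, higher modes decay exponentially faster. The n=1 mode dominates: u ~ c₁ sin(πx/0.9) e^{-λ₁t}.
Decay rate: λ₁ = 1.14π²/0.9² ≈ 13.891.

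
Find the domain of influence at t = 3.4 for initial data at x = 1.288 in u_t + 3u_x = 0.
At x = 11.488. The characteristic carries data from (1.288, 0) to (11.488, 3.4).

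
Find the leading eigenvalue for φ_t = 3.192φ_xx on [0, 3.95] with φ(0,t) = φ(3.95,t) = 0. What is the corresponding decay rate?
Eigenvalues: λₙ = 3.192n²π²/3.95².
First three modes:
  n=1: λ₁ = 3.192π²/3.95² ≈ 2.019
  n=2: λ₂ = 12.768π²/3.95² ≈ 8.077 (4× faster decay)
  n=3: λ₃ = 28.728π²/3.95² ≈ 18.172 (9× faster decay)
As t → ∞, higher modes decay exponentially faster. The n=1 mode dominates: φ ~ c₁ sin(πx/3.95) e^{-λ₁t}.
Decay rate: λ₁ = 3.192π²/3.95² ≈ 2.019.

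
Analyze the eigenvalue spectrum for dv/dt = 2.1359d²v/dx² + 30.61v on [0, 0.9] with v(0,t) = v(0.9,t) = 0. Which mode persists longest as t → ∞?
Eigenvalues: λₙ = 2.1359n²π²/0.9² - 30.61.
First three modes:
  n=1: λ₁ = 2.1359π²/0.9² - 30.61 ≈ -4.585
  n=2: λ₂ = 8.5436π²/0.9² - 30.61 ≈ 73.491
  n=3: λ₃ = 19.2231π²/0.9² - 30.61 ≈ 203.618
Since 2.1359π²/0.9² ≈ 26.025 < 30.61, λ₁ < 0.
The n=1 mode grows fastest (−λₙ is largest for n=1) → dominates.
Asymptotic: v ~ c₁ sin(πx/0.9) e^{4.585t} (exponential growth at rate −λ₁ ≈ 4.585).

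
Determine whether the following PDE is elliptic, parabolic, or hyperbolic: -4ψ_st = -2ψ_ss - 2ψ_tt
Rewriting in standard form: 2ψ_ss - 4ψ_st + 2ψ_tt = 0. Coefficients: A = 2, B = -4, C = 2. B² - 4AC = 0, which is zero, so the equation is parabolic.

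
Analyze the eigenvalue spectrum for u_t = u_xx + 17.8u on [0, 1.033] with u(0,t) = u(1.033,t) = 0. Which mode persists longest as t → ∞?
Eigenvalues: λₙ = n²π²/1.033² - 17.8.
First three modes:
  n=1: λ₁ = π²/1.033² - 17.8 ≈ -8.551
  n=2: λ₂ = 4π²/1.033² - 17.8 ≈ 19.196
  n=3: λ₃ = 9π²/1.033² - 17.8 ≈ 65.442
Since π²/1.033² ≈ 9.249 < 17.8, λ₁ < 0.
The n=1 mode grows fastest (−λₙ is largest for n=1) → dominates.
Asymptotic: u ~ c₁ sin(πx/1.033) e^{8.551t} (exponential growth at rate −λ₁ ≈ 8.551).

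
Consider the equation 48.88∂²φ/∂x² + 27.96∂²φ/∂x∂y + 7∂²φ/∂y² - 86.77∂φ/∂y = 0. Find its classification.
Elliptic. (A = 48.88, B = 27.96, C = 7 gives B² - 4AC = -586.8784.)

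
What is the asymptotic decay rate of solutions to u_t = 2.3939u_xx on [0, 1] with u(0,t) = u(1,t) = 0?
Eigenvalues: λₙ = 2.3939n²π².
First three modes:
  n=1: λ₁ = 2.3939π² ≈ 23.627
  n=2: λ₂ = 9.5756π² ≈ 94.507 (4× faster decay)
  n=3: λ₃ = 21.5451π² ≈ 212.642 (9× faster decay)
As t → ∞, higher modes decay exponentially faster. The n=1 mode dominates: u ~ c₁ sin(πx) e^{-λ₁t}.
Decay rate: λ₁ = 2.3939π² ≈ 23.627.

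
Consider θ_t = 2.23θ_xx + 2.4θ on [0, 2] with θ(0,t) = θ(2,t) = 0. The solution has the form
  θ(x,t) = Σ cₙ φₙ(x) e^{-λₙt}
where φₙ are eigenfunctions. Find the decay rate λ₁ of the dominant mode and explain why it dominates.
Eigenvalues: λₙ = 2.23n²π²/2² - 2.4.
First three modes:
  n=1: λ₁ = 2.23π²/2² - 2.4 ≈ 3.102
  n=2: λ₂ = 8.92π²/2² - 2.4 ≈ 19.609
  n=3: λ₃ = 20.07π²/2² - 2.4 ≈ 47.121
Since 2.23π²/2² ≈ 5.502 > 2.4, all λₙ > 0.
The n=1 mode decays slowest → dominates as t → ∞.
Asymptotic: θ ~ c₁ sin(πx/2) e^{-λ₁t} with decay rate λ₁ ≈ 3.102.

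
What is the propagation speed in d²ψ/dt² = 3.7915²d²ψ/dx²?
Speed = 3.7915. Information travels along characteristics x = x₀ ± 3.7915t.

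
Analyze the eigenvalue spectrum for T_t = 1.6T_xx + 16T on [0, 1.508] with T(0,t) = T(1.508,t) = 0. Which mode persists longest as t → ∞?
Eigenvalues: λₙ = 1.6n²π²/1.508² - 16.
First three modes:
  n=1: λ₁ = 1.6π²/1.508² - 16 ≈ -9.056
  n=2: λ₂ = 6.4π²/1.508² - 16 ≈ 11.776
  n=3: λ₃ = 14.4π²/1.508² - 16 ≈ 46.497
Since 1.6π²/1.508² ≈ 6.944 < 16, λ₁ < 0.
The n=1 mode grows fastest (−λₙ is largest for n=1) → dominates.
Asymptotic: T ~ c₁ sin(πx/1.508) e^{9.056t} (exponential growth at rate −λ₁ ≈ 9.056).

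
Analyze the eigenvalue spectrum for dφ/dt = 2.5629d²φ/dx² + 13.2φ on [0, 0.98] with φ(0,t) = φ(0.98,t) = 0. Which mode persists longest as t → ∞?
Eigenvalues: λₙ = 2.5629n²π²/0.98² - 13.2.
First three modes:
  n=1: λ₁ = 2.5629π²/0.98² - 13.2 ≈ 13.138
  n=2: λ₂ = 10.2516π²/0.98² - 13.2 ≈ 92.151
  n=3: λ₃ = 23.0661π²/0.98² - 13.2 ≈ 223.84
Since 2.5629π²/0.98² ≈ 26.338 > 13.2, all λₙ > 0.
The n=1 mode decays slowest → dominates as t → ∞.
Asymptotic: φ ~ c₁ sin(πx/0.98) e^{-λ₁t} with decay rate λ₁ ≈ 13.138.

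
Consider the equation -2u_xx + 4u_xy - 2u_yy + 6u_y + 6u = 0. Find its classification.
Parabolic. (A = -2, B = 4, C = -2 gives B² - 4AC = 0.)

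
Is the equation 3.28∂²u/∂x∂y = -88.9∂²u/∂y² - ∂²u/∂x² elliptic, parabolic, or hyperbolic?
Rewriting in standard form: ∂²u/∂x² + 3.28∂²u/∂x∂y + 88.9∂²u/∂y² = 0. Computing B² - 4AC with A = 1, B = 3.28, C = 88.9: discriminant = -344.8416 (negative). Answer: elliptic.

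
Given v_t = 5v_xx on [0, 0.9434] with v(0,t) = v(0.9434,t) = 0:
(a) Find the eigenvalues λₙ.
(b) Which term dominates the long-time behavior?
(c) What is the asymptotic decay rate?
Eigenvalues: λₙ = 5n²π²/0.9434².
First three modes:
  n=1: λ₁ = 5π²/0.9434² ≈ 55.447
  n=2: λ₂ = 20π²/0.9434² ≈ 221.788 (4× faster decay)
  n=3: λ₃ = 45π²/0.9434² ≈ 499.023 (9× faster decay)
As t → ∞, higher modes decay exponentially faster. The n=1 mode dominates: v ~ c₁ sin(πx/0.9434) e^{-λ₁t}.
Decay rate: λ₁ = 5π²/0.9434² ≈ 55.447.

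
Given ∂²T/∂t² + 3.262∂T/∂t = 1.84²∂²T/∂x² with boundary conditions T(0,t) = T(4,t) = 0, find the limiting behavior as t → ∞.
T → 0. Damping (γ=3.262) dissipates energy; oscillations decay exponentially.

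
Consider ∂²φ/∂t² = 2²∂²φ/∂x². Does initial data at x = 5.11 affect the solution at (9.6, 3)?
Yes. The domain of dependence is [3.6, 15.6], and 5.11 ∈ [3.6, 15.6].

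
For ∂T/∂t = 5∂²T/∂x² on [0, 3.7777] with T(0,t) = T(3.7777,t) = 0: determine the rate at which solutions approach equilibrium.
Eigenvalues: λₙ = 5n²π²/3.7777².
First three modes:
  n=1: λ₁ = 5π²/3.7777² ≈ 3.458
  n=2: λ₂ = 20π²/3.7777² ≈ 13.832 (4× faster decay)
  n=3: λ₃ = 45π²/3.7777² ≈ 31.121 (9× faster decay)
As t → ∞, higher modes decay exponentially faster. The n=1 mode dominates: T ~ c₁ sin(πx/3.7777) e^{-λ₁t}.
Decay rate: λ₁ = 5π²/3.7777² ≈ 3.458.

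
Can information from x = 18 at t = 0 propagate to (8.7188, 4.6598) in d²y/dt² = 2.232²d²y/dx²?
Yes. The domain of dependence is [-1.6818736, 19.1194736], and 18 ∈ [-1.6818736, 19.1194736].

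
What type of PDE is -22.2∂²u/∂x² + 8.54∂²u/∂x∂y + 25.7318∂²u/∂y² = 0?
With A = -22.2, B = 8.54, C = 25.7318, the discriminant is 2357.91544. This is a hyperbolic PDE.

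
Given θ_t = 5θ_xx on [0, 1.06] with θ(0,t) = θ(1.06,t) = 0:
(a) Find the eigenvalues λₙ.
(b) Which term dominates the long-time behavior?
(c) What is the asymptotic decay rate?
Eigenvalues: λₙ = 5n²π²/1.06².
First three modes:
  n=1: λ₁ = 5π²/1.06² ≈ 43.92
  n=2: λ₂ = 20π²/1.06² ≈ 175.678 (4× faster decay)
  n=3: λ₃ = 45π²/1.06² ≈ 395.276 (9× faster decay)
As t → ∞, higher modes decay exponentially faster. The n=1 mode dominates: θ ~ c₁ sin(πx/1.06) e^{-λ₁t}.
Decay rate: λ₁ = 5π²/1.06² ≈ 43.92.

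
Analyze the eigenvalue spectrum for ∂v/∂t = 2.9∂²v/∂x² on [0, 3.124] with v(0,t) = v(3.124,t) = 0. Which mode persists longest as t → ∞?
Eigenvalues: λₙ = 2.9n²π²/3.124².
First three modes:
  n=1: λ₁ = 2.9π²/3.124² ≈ 2.933
  n=2: λ₂ = 11.6π²/3.124² ≈ 11.731 (4× faster decay)
  n=3: λ₃ = 26.1π²/3.124² ≈ 26.395 (9× faster decay)
As t → ∞, higher modes decay exponentially faster. The n=1 mode dominates: v ~ c₁ sin(πx/3.124) e^{-λ₁t}.
Decay rate: λ₁ = 2.9π²/3.124² ≈ 2.933.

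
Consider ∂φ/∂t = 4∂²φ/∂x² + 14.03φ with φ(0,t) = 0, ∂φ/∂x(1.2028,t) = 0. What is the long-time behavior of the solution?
As t → ∞, φ grows unboundedly. Reaction dominates diffusion (r=14.03 > κπ²/(4L²)≈6.82); solution grows exponentially.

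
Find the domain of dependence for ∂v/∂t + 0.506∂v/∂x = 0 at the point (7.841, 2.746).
A single point: x = 6.451524. The characteristic through (7.841, 2.746) is x - 0.506t = const, so x = 7.841 - 0.506·2.746 = 6.451524.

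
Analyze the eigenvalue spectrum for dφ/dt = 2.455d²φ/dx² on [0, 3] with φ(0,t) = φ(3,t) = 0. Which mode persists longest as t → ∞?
Eigenvalues: λₙ = 2.455n²π²/3².
First three modes:
  n=1: λ₁ = 2.455π²/3² ≈ 2.692
  n=2: λ₂ = 9.82π²/3² ≈ 10.769 (4× faster decay)
  n=3: λ₃ = 22.095π²/3² ≈ 24.23 (9× faster decay)
As t → ∞, higher modes decay exponentially faster. The n=1 mode dominates: φ ~ c₁ sin(πx/3) e^{-λ₁t}.
Decay rate: λ₁ = 2.455π²/3² ≈ 2.692.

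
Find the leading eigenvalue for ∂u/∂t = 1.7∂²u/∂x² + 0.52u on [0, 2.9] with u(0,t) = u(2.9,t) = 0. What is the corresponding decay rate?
Eigenvalues: λₙ = 1.7n²π²/2.9² - 0.52.
First three modes:
  n=1: λ₁ = 1.7π²/2.9² - 0.52 ≈ 1.475
  n=2: λ₂ = 6.8π²/2.9² - 0.52 ≈ 7.46
  n=3: λ₃ = 15.3π²/2.9² - 0.52 ≈ 17.435
Since 1.7π²/2.9² ≈ 1.995 > 0.52, all λₙ > 0.
The n=1 mode decays slowest → dominates as t → ∞.
Asymptotic: u ~ c₁ sin(πx/2.9) e^{-λ₁t} with decay rate λ₁ ≈ 1.475.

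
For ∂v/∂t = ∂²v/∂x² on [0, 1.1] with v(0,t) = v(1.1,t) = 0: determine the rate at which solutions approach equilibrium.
Eigenvalues: λₙ = n²π²/1.1².
First three modes:
  n=1: λ₁ = π²/1.1² ≈ 8.157
  n=2: λ₂ = 4π²/1.1² ≈ 32.627 (4× faster decay)
  n=3: λ₃ = 9π²/1.1² ≈ 73.41 (9× faster decay)
As t → ∞, higher modes decay exponentially faster. The n=1 mode dominates: v ~ c₁ sin(πx/1.1) e^{-λ₁t}.
Decay rate: λ₁ = π²/1.1² ≈ 8.157.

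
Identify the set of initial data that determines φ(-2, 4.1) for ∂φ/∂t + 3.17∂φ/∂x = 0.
A single point: x = -14.997. The characteristic through (-2, 4.1) is x - 3.17t = const, so x = -2 - 3.17·4.1 = -14.997.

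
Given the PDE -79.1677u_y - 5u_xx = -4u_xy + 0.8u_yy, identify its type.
Rewriting in standard form: -5u_xx + 4u_xy - 0.8u_yy - 79.1677u_y = 0. The second-order coefficients are A = -5, B = 4, C = -0.8. Since B² - 4AC = 0 = 0, this is a parabolic PDE.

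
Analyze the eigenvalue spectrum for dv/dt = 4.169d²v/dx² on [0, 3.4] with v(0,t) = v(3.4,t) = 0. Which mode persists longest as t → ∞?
Eigenvalues: λₙ = 4.169n²π²/3.4².
First three modes:
  n=1: λ₁ = 4.169π²/3.4² ≈ 3.559
  n=2: λ₂ = 16.676π²/3.4² ≈ 14.238 (4× faster decay)
  n=3: λ₃ = 37.521π²/3.4² ≈ 32.034 (9× faster decay)
As t → ∞, higher modes decay exponentially faster. The n=1 mode dominates: v ~ c₁ sin(πx/3.4) e^{-λ₁t}.
Decay rate: λ₁ = 4.169π²/3.4² ≈ 3.559.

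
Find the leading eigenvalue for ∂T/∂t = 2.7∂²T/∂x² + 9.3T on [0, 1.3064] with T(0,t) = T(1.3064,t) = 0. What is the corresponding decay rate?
Eigenvalues: λₙ = 2.7n²π²/1.3064² - 9.3.
First three modes:
  n=1: λ₁ = 2.7π²/1.3064² - 9.3 ≈ 6.314
  n=2: λ₂ = 10.8π²/1.3064² - 9.3 ≈ 53.156
  n=3: λ₃ = 24.3π²/1.3064² - 9.3 ≈ 131.225
Since 2.7π²/1.3064² ≈ 15.614 > 9.3, all λₙ > 0.
The n=1 mode decays slowest → dominates as t → ∞.
Asymptotic: T ~ c₁ sin(πx/1.3064) e^{-λ₁t} with decay rate λ₁ ≈ 6.314.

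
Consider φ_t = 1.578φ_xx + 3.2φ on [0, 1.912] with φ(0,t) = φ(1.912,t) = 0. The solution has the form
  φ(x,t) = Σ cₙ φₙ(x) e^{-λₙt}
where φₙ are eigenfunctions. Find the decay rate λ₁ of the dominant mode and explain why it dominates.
Eigenvalues: λₙ = 1.578n²π²/1.912² - 3.2.
First three modes:
  n=1: λ₁ = 1.578π²/1.912² - 3.2 ≈ 1.06
  n=2: λ₂ = 6.312π²/1.912² - 3.2 ≈ 13.841
  n=3: λ₃ = 14.202π²/1.912² - 3.2 ≈ 35.142
Since 1.578π²/1.912² ≈ 4.26 > 3.2, all λₙ > 0.
The n=1 mode decays slowest → dominates as t → ∞.
Asymptotic: φ ~ c₁ sin(πx/1.912) e^{-λ₁t} with decay rate λ₁ ≈ 1.06.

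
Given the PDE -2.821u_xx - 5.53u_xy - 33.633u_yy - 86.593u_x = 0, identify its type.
The second-order coefficients are A = -2.821, B = -5.53, C = -33.633. Since B² - 4AC = -348.933872 < 0, this is an elliptic PDE.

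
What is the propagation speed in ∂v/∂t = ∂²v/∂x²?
Infinite. The heat equation is parabolic, not hyperbolic, so disturbances propagate instantly.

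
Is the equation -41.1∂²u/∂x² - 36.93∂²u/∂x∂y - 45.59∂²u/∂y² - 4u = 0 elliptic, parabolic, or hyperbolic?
Computing B² - 4AC with A = -41.1, B = -36.93, C = -45.59: discriminant = -6131.1711 (negative). Answer: elliptic.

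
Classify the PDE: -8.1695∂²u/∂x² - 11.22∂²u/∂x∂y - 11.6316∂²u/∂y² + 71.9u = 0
A = -8.1695, B = -11.22, C = -11.6316. Discriminant B² - 4AC = -254.2090248. Since -254.2090248 < 0, elliptic.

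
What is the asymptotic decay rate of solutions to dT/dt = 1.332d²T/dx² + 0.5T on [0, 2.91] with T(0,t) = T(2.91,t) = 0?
Eigenvalues: λₙ = 1.332n²π²/2.91² - 0.5.
First three modes:
  n=1: λ₁ = 1.332π²/2.91² - 0.5 ≈ 1.052
  n=2: λ₂ = 5.328π²/2.91² - 0.5 ≈ 5.71
  n=3: λ₃ = 11.988π²/2.91² - 0.5 ≈ 13.472
Since 1.332π²/2.91² ≈ 1.552 > 0.5, all λₙ > 0.
The n=1 mode decays slowest → dominates as t → ∞.
Asymptotic: T ~ c₁ sin(πx/2.91) e^{-λ₁t} with decay rate λ₁ ≈ 1.052.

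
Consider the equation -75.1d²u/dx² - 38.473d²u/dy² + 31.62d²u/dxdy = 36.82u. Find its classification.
Rewriting in standard form: -75.1d²u/dx² + 31.62d²u/dxdy - 38.473d²u/dy² - 36.82u = 0. Elliptic. (A = -75.1, B = 31.62, C = -38.473 gives B² - 4AC = -10557.4648.)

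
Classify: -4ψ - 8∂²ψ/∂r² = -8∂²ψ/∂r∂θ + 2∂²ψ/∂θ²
Rewriting in standard form: -8∂²ψ/∂r² + 8∂²ψ/∂r∂θ - 2∂²ψ/∂θ² - 4ψ = 0. Parabolic (discriminant = 0).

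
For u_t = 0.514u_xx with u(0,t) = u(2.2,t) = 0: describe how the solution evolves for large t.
u → 0. Heat diffuses out through both boundaries.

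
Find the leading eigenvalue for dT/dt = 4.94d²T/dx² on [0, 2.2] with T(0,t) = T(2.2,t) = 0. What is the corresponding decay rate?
Eigenvalues: λₙ = 4.94n²π²/2.2².
First three modes:
  n=1: λ₁ = 4.94π²/2.2² ≈ 10.074
  n=2: λ₂ = 19.76π²/2.2² ≈ 40.294 (4× faster decay)
  n=3: λ₃ = 44.46π²/2.2² ≈ 90.662 (9× faster decay)
As t → ∞, higher modes decay exponentially faster. The n=1 mode dominates: T ~ c₁ sin(πx/2.2) e^{-λ₁t}.
Decay rate: λ₁ = 4.94π²/2.2² ≈ 10.074.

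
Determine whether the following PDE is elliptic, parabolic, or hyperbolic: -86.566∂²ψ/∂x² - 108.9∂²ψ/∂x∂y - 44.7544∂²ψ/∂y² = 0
Coefficients: A = -86.566, B = -108.9, C = -44.7544. B² - 4AC = -3637.6275616, which is negative, so the equation is elliptic.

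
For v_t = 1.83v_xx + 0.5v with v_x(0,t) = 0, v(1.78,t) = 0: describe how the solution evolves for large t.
v → 0. Diffusion dominates reaction (r=0.5 < κπ²/(4L²)≈1.43); solution decays.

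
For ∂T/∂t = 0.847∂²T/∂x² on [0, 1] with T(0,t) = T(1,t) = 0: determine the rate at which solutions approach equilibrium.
Eigenvalues: λₙ = 0.847n²π².
First three modes:
  n=1: λ₁ = 0.847π² ≈ 8.36
  n=2: λ₂ = 3.388π² ≈ 33.438 (4× faster decay)
  n=3: λ₃ = 7.623π² ≈ 75.236 (9× faster decay)
As t → ∞, higher modes decay exponentially faster. The n=1 mode dominates: T ~ c₁ sin(πx) e^{-λ₁t}.
Decay rate: λ₁ = 0.847π² ≈ 8.36.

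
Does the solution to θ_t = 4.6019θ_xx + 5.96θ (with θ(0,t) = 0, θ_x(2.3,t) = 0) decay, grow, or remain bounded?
θ grows unboundedly. Reaction dominates diffusion (r=5.96 > κπ²/(4L²)≈2.15); solution grows exponentially.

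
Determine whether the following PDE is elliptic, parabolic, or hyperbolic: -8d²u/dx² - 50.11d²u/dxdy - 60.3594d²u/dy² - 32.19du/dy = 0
Coefficients: A = -8, B = -50.11, C = -60.3594. B² - 4AC = 579.5113, which is positive, so the equation is hyperbolic.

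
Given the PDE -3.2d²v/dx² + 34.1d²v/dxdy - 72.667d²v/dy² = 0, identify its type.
The second-order coefficients are A = -3.2, B = 34.1, C = -72.667. Since B² - 4AC = 232.6724 > 0, this is a hyperbolic PDE.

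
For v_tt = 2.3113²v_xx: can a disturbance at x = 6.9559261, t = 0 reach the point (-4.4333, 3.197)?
No. The domain of dependence is [-11.8225261, 2.9559261], and 6.9559261 is outside this interval.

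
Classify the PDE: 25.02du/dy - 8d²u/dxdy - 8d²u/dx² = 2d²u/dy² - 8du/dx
Rewriting in standard form: -8d²u/dx² - 8d²u/dxdy - 2d²u/dy² + 8du/dx + 25.02du/dy = 0. A = -8, B = -8, C = -2. Discriminant B² - 4AC = 0. Since 0 = 0, parabolic.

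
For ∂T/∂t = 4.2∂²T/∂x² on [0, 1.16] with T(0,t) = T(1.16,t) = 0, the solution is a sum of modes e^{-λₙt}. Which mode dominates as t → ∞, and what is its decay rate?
Eigenvalues: λₙ = 4.2n²π²/1.16².
First three modes:
  n=1: λ₁ = 4.2π²/1.16² ≈ 30.806
  n=2: λ₂ = 16.8π²/1.16² ≈ 123.223 (4× faster decay)
  n=3: λ₃ = 37.8π²/1.16² ≈ 277.253 (9× faster decay)
As t → ∞, higher modes decay exponentially faster. The n=1 mode dominates: T ~ c₁ sin(πx/1.16) e^{-λ₁t}.
Decay rate: λ₁ = 4.2π²/1.16² ≈ 30.806.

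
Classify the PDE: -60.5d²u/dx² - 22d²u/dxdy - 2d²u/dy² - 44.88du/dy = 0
A = -60.5, B = -22, C = -2. Discriminant B² - 4AC = 0. Since 0 = 0, parabolic.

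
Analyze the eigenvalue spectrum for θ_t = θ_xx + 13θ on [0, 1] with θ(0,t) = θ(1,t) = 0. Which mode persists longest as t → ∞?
Eigenvalues: λₙ = n²π²/1² - 13.
First three modes:
  n=1: λ₁ = π² - 13 ≈ -3.13
  n=2: λ₂ = 4π² - 13 ≈ 26.478
  n=3: λ₃ = 9π² - 13 ≈ 75.826
Since π² ≈ 9.87 < 13, λ₁ < 0.
The n=1 mode grows fastest (−λₙ is largest for n=1) → dominates.
Asymptotic: θ ~ c₁ sin(πx/1) e^{3.13t} (exponential growth at rate −λ₁ ≈ 3.13).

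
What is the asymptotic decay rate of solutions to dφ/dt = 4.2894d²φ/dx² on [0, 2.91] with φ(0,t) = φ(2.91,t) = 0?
Eigenvalues: λₙ = 4.2894n²π²/2.91².
First three modes:
  n=1: λ₁ = 4.2894π²/2.91² ≈ 4.999
  n=2: λ₂ = 17.1576π²/2.91² ≈ 19.997 (4× faster decay)
  n=3: λ₃ = 38.6046π²/2.91² ≈ 44.994 (9× faster decay)
As t → ∞, higher modes decay exponentially faster. The n=1 mode dominates: φ ~ c₁ sin(πx/2.91) e^{-λ₁t}.
Decay rate: λ₁ = 4.2894π²/2.91² ≈ 4.999.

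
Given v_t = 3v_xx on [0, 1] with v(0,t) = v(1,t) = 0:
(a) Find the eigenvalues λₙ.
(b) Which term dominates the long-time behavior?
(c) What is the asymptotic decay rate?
Eigenvalues: λₙ = 3n²π².
First three modes:
  n=1: λ₁ = 3π² ≈ 29.609
  n=2: λ₂ = 12π² ≈ 118.435 (4× faster decay)
  n=3: λ₃ = 27π² ≈ 266.479 (9× faster decay)
As t → ∞, higher modes decay exponentially faster. The n=1 mode dominates: v ~ c₁ sin(πx) e^{-λ₁t}.
Decay rate: λ₁ = 3π² ≈ 29.609.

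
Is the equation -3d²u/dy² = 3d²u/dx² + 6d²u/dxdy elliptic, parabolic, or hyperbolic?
Rewriting in standard form: -3d²u/dx² - 6d²u/dxdy - 3d²u/dy² = 0. Computing B² - 4AC with A = -3, B = -6, C = -3: discriminant = 0 (zero). Answer: parabolic.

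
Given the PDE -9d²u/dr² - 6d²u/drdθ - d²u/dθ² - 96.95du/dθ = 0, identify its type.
The second-order coefficients are A = -9, B = -6, C = -1. Since B² - 4AC = 0 = 0, this is a parabolic PDE.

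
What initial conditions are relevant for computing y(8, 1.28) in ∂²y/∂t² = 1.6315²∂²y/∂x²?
Domain of dependence: [5.91168, 10.08832]. Signals travel at speed 1.6315, so data within |x - 8| ≤ 1.6315·1.28 = 2.08832 can reach the point.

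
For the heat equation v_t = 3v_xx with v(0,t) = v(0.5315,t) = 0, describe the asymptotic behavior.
v → 0. Heat diffuses out through both boundaries.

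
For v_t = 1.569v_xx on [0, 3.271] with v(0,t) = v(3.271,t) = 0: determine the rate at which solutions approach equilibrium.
Eigenvalues: λₙ = 1.569n²π²/3.271².
First three modes:
  n=1: λ₁ = 1.569π²/3.271² ≈ 1.447
  n=2: λ₂ = 6.276π²/3.271² ≈ 5.789 (4× faster decay)
  n=3: λ₃ = 14.121π²/3.271² ≈ 13.026 (9× faster decay)
As t → ∞, higher modes decay exponentially faster. The n=1 mode dominates: v ~ c₁ sin(πx/3.271) e^{-λ₁t}.
Decay rate: λ₁ = 1.569π²/3.271² ≈ 1.447.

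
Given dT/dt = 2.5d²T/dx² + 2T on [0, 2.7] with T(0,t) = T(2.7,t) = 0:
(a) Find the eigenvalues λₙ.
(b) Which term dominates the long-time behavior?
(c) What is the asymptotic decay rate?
Eigenvalues: λₙ = 2.5n²π²/2.7² - 2.
First three modes:
  n=1: λ₁ = 2.5π²/2.7² - 2 ≈ 1.385
  n=2: λ₂ = 10π²/2.7² - 2 ≈ 11.539
  n=3: λ₃ = 22.5π²/2.7² - 2 ≈ 28.462
Since 2.5π²/2.7² ≈ 3.385 > 2, all λₙ > 0.
The n=1 mode decays slowest → dominates as t → ∞.
Asymptotic: T ~ c₁ sin(πx/2.7) e^{-λ₁t} with decay rate λ₁ ≈ 1.385.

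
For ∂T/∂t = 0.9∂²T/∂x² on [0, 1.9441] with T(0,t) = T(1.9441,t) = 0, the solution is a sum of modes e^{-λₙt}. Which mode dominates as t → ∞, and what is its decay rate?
Eigenvalues: λₙ = 0.9n²π²/1.9441².
First three modes:
  n=1: λ₁ = 0.9π²/1.9441² ≈ 2.35
  n=2: λ₂ = 3.6π²/1.9441² ≈ 9.401 (4× faster decay)
  n=3: λ₃ = 8.1π²/1.9441² ≈ 21.152 (9× faster decay)
As t → ∞, higher modes decay exponentially faster. The n=1 mode dominates: T ~ c₁ sin(πx/1.9441) e^{-λ₁t}.
Decay rate: λ₁ = 0.9π²/1.9441² ≈ 2.35.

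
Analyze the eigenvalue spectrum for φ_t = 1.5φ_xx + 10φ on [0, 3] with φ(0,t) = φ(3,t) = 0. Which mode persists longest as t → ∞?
Eigenvalues: λₙ = 1.5n²π²/3² - 10.
First three modes:
  n=1: λ₁ = 1.5π²/3² - 10 ≈ -8.355
  n=2: λ₂ = 6π²/3² - 10 ≈ -3.42
  n=3: λ₃ = 13.5π²/3² - 10 ≈ 4.804
Since 1.5π²/3² ≈ 1.645 < 10, λ₁ < 0.
The n=1 mode grows fastest (−λₙ is largest for n=1) → dominates.
Asymptotic: φ ~ c₁ sin(πx/3) e^{8.355t} (exponential growth at rate −λ₁ ≈ 8.355).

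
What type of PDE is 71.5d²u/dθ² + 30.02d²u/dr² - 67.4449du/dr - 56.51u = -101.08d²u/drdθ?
Rewriting in standard form: 30.02d²u/dr² + 101.08d²u/drdθ + 71.5d²u/dθ² - 67.4449du/dr - 56.51u = 0. With A = 30.02, B = 101.08, C = 71.5, the discriminant is 1631.4464. This is a hyperbolic PDE.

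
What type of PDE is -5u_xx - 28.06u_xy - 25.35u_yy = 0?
With A = -5, B = -28.06, C = -25.35, the discriminant is 280.3636. This is a hyperbolic PDE.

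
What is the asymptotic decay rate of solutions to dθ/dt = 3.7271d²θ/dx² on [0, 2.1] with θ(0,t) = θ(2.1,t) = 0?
Eigenvalues: λₙ = 3.7271n²π²/2.1².
First three modes:
  n=1: λ₁ = 3.7271π²/2.1² ≈ 8.341
  n=2: λ₂ = 14.9084π²/2.1² ≈ 33.365 (4× faster decay)
  n=3: λ₃ = 33.5439π²/2.1² ≈ 75.071 (9× faster decay)
As t → ∞, higher modes decay exponentially faster. The n=1 mode dominates: θ ~ c₁ sin(πx/2.1) e^{-λ₁t}.
Decay rate: λ₁ = 3.7271π²/2.1² ≈ 8.341.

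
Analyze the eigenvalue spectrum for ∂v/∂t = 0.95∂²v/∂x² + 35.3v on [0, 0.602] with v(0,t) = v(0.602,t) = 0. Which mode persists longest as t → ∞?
Eigenvalues: λₙ = 0.95n²π²/0.602² - 35.3.
First three modes:
  n=1: λ₁ = 0.95π²/0.602² - 35.3 ≈ -9.428
  n=2: λ₂ = 3.8π²/0.602² - 35.3 ≈ 68.188
  n=3: λ₃ = 8.55π²/0.602² - 35.3 ≈ 197.548
Since 0.95π²/0.602² ≈ 25.872 < 35.3, λ₁ < 0.
The n=1 mode grows fastest (−λₙ is largest for n=1) → dominates.
Asymptotic: v ~ c₁ sin(πx/0.602) e^{9.428t} (exponential growth at rate −λ₁ ≈ 9.428).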